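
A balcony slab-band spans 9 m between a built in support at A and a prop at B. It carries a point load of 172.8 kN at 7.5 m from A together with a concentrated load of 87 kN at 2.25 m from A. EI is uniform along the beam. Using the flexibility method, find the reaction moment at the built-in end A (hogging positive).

Take the reaction at B as the redundant and release it; the primary structure is a cantilever fixed at A.
Primary-structure tip deflection at B by superposition:
  point load 172.8 at a = 7.5: Pa²(3L − a)/(6EI) = 31590/EI
  point load 87 at a = 2.25: Pa²(3L − a)/(6EI) = 1817/EI
  δ_0 = 33407/EI
Tip deflection under a unit load at B: L³/(3EI) = 243/EI.
The prop prevents deflection at B: R_B = δ_0/δ_{BB} = 33407/243 = 137.5 kN.
Moment equilibrium about A: M_A = Σ(load moments about A) − R_B·L = 1492 − 137.5×9 = 254.5 kN·m.

M_A = 254.5 kN·m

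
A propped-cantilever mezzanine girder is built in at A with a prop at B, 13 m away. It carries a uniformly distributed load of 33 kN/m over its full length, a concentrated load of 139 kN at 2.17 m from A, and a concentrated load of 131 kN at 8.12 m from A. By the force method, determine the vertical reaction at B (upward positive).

Choose R_B as the redundant. The primary structure is the cantilever fixed at A.
Deflection at B on the released cantilever, summing each load's contribution:
  UDL 33: wL⁴/(8EI) = 117814/EI
  point load 139 at a = 2.17: Pa²(3L − a)/(6EI) = 4018/EI
  point load 131 at a = 8.12: Pa²(3L − a)/(6EI) = 44454/EI
  δ_0 = 166286/EI
Tip deflection under a unit load at B: L³/(3EI) = 732.3/EI.
The prop prevents deflection at B: R_B = δ_0/δ_{BB} = 166286/732.3 = 227.1 kN.

R_B = 227.1 kN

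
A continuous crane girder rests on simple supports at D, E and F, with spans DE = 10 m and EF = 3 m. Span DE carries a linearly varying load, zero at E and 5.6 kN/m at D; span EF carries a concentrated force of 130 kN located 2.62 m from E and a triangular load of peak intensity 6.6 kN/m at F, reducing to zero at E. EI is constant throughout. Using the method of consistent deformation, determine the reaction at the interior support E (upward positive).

R_E = 42.77 kN

Insert a hinge at E; M_E is the redundant, and each span becomes simply supported.
End slopes at the hinge E, treating each span as simply supported:
  span DE: triangular load, peak 5.6: 7w₀L³/(360EI) = 108.9/EI
  span EF: point load 130 at a = 2.62: Pab(L + b)/(6LEI) = 24.3/EI
  span EF: triangular load, peak 6.6: 7w₀L³/(360EI) = 3.465/EI
  relative rotation θ_0 = (108.9 + 27.77)/EI = 136.7/EI
A unit hogging moment at E produces rotation L₁/(3EI) + L₂/(3EI) = 4.333/EI.
Slope continuity at E: θ_0 = M_E·4.333/EI, so M_E = 136.7/4.333 = 31.54 kN·m (hogging).
Span DE, ΣM about D with M_E applied at E: R_E^{DE}·10 = 93.33 + 31.54, so R_E^{DE} = 12.49 kN and R_D = 28 − 12.49 = 15.51 kN.
Span EF, ΣM about F: R_E^{EF}·3 = 59.3 + 31.54, so R_E^{EF} = 30.28 kN and R_F = 139.9 − 30.28 = 109.6 kN.
R_E = 12.49 + 30.28 = 42.77 kN.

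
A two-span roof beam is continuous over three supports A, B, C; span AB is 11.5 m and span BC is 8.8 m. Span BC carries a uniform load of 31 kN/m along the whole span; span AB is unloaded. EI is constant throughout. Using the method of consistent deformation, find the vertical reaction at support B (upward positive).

Insert a hinge at B; M_B is the redundant, and each span becomes simply supported.
Discontinuity in slope at B on the released structure — sum the simple-span end rotations:
  span BC: UDL 31: wL³/(24EI) = 880.2/EI
  relative rotation θ_0 = (0 + 880.2)/EI = 880.2/EI
A unit hogging moment at B produces rotation L₁/(3EI) + L₂/(3EI) = 6.767/EI.
Compatibility: M_B·(L₁+L₂)/(3EI) = θ_0, giving M_B = 130.1 kN·m (hogging).
Span AB, ΣM about A with M_B applied at B: R_B^{AB}·11.5 = 0 + 130.1, so R_B^{AB} = 11.31 kN and R_A = 0 − 11.31 = -11.31 kN.
Span BC, ΣM about C: R_B^{BC}·8.8 = 1200 + 130.1, so R_B^{BC} = 151.2 kN and R_C = 272.8 − 151.2 = 121.6 kN.
R_B = 11.31 + 151.2 = 162.5 kN.

R_B = 162.5 kN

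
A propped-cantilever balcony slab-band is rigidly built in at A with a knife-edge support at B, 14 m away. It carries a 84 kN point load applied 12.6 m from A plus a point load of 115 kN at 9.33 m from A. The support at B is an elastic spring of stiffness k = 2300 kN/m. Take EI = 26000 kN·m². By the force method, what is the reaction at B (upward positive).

Choose R_B as the redundant. The primary structure is the cantilever fixed at A.
Downward deflection at the released point B due to the loads:
  point load 84 at a = 12.6: Pa²(3L − a)/(6EI) = 65346/EI
  point load 115 at a = 9.33: Pa²(3L − a)/(6EI) = 54508/EI
  δ_0 = 119853/EI
Tip deflection under a unit load at B: L³/(3EI) = 914.7/EI.
With EI = 26000 kN·m²: δ_0 = 4.6097 m and δ_{BB} = 0.035179 m/kN.
Compatibility — the spring shortens by R_B/k under the reaction it provides: δ_0 − R_B·δ_{BB} = R_B/k. With 1/k = 0.000435 m/kN, R_B = δ_0 / (δ_{BB} + 1/k) = 4.6097 / (0.035179 + 0.000435) = 129.4 kN.

R_B = 129.4 kN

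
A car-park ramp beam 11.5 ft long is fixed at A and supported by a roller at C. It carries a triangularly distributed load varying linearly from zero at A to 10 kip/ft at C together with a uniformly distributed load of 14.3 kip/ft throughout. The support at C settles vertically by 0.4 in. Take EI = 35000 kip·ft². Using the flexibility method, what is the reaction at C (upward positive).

Choose R_C as the redundant. The primary structure is the cantilever fixed at A.
Downward deflection at the released point C due to the loads:
  triangular load, peak 10 at the free end: 11w₀L⁴/(120EI) = 16033/EI
  UDL 14.3: wL⁴/(8EI) = 31263/EI
  δ_0 = 47296/EI
Flexibility coefficient — unit upward force at C: δ_{CC} = L³/(3EI) = 507/EI.
With EI = 35000 kip·ft²: δ_0 = 1.3513 ft and δ_{CC} = 0.014485 ft/kip.
Compatibility — the beam at C must follow the support down by 0.03333 ft: δ_0 − R_C·δ_{CC} = 0.03333, so R_C = (1.3513 − 0.03333)/0.014485 = 90.99 kip.

R_C = 90.99 kip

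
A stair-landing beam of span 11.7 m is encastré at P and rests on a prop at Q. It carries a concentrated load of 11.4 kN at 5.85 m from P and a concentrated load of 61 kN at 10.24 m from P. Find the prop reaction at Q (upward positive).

Release the roller at Q. Primary structure: cantilever fixed at P.
Deflection at Q on the released cantilever, summing each load's contribution:
  point load 11.4 at a = 5.85: Pa²(3L − a)/(6EI) = 1902/EI
  point load 61 at a = 10.24: Pa²(3L − a)/(6EI) = 26502/EI
  δ_0 = 28404/EI
Tip deflection under a unit load at Q: L³/(3EI) = 533.9/EI.
The prop prevents deflection at Q: R_Q = δ_0/δ_{QQ} = 28404/533.9 = 53.2 kN.

R_Q = 53.2 kN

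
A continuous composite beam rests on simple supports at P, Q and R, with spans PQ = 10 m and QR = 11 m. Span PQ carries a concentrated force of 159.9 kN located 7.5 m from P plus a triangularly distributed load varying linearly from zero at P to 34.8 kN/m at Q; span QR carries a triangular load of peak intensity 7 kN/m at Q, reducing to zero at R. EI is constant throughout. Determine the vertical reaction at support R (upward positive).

Take M_Q as the redundant. Released structure: two simple spans PQ and QR with a hinge at Q.
End slopes at the hinge Q, treating each span as simply supported:
  span PQ: point load 159.9 at a = 7.5: Pab(L + a)/(6LEI) = 874.5/EI
  span PQ: triangular load, peak 34.8: w₀L³/(45EI) = 773.3/EI
  span QR: triangular load, peak 7: w₀L³/(45EI) = 207/EI
  relative rotation θ_0 = (1648 + 207)/EI = 1855/EI
A unit hogging moment at Q produces rotation L₁/(3EI) + L₂/(3EI) = 7/EI.
Compatibility: M_Q·(L₁+L₂)/(3EI) = θ_0, giving M_Q = 265 kN·m (hogging).
Span QR, ΣM about R: R_Q^{QR}·11 = 282.3 + 265, so R_Q^{QR} = 49.76 kN and R_R = 38.5 − 49.76 = -11.26 kN.

R_R = -11.26 kN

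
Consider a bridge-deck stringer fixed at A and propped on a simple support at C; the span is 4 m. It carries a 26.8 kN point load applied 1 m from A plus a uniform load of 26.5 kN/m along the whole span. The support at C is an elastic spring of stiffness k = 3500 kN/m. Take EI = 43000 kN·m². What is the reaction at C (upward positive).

Remove the prop at C; the released (primary) structure is a cantilever built in at A.
Downward deflection at the released point C due to the loads:
  point load 26.8 at a = 1: Pa²(3L − a)/(6EI) = 49.13/EI
  UDL 26.5: wL⁴/(8EI) = 848/EI
  δ_0 = 897.1/EI
Tip deflection under a unit load at C: L³/(3EI) = 21.33/EI.
With EI = 43000 kN·m²: δ_0 = 0.020864 m and δ_{CC} = 0.000496 m/kN.
Compatibility — the spring shortens by R_C/k under the reaction it provides: δ_0 − R_C·δ_{CC} = R_C/k. With 1/k = 0.000286 m/kN, R_C = δ_0 / (δ_{CC} + 1/k) = 0.020864 / (0.000496 + 0.000286) = 26.69 kN.

R_C = 26.69 kN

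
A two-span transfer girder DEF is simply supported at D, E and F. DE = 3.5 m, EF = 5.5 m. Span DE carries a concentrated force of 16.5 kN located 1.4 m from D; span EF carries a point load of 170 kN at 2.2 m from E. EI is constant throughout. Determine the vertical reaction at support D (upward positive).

Take M_E as the redundant. Released structure: two simple spans DE and EF with a hinge at E.
Rotations at E on the released spans (each span's end-slope, ×1/EI):
  span DE: point load 16.5 at a = 1.4: Pab(L + a)/(6LEI) = 11.32/EI
  span EF: point load 170 at a = 2.2: Pab(L + b)/(6LEI) = 329.1/EI
  relative rotation θ_0 = (11.32 + 329.1)/EI = 340.4/EI
A unit hogging moment at E produces rotation L₁/(3EI) + L₂/(3EI) = 3/EI.
Slope continuity at E: θ_0 = M_E·3/EI, so M_E = 340.4/3 = 113.5 kN·m (hogging).
Span DE, ΣM about D with M_E applied at E: R_E^{DE}·3.5 = 23.1 + 113.5, so R_E^{DE} = 39.02 kN and R_D = 16.5 − 39.02 = -22.52 kN.

R_D = -22.52 kN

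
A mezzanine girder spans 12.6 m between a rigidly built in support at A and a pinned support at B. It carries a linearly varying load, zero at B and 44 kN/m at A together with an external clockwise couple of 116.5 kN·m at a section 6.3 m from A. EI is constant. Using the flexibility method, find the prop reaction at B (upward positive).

Choose R_B as the redundant. The primary structure is the cantilever fixed at A.
Deflection at B on the released cantilever, summing each load's contribution:
  triangular load, peak 44 at the fixed end: w₀L⁴/(30EI) = 36967/EI
  clockwise couple 116.5 at a = 6.3: M₀a(2L − a)/(2EI) = 6936/EI
  δ_0 = 43903/EI
Flexibility coefficient — unit upward force at B: δ_{BB} = L³/(3EI) = 666.8/EI.
The prop prevents deflection at B: R_B = δ_0/δ_{BB} = 43903/666.8 = 65.84 kN.

R_B = 65.84 kN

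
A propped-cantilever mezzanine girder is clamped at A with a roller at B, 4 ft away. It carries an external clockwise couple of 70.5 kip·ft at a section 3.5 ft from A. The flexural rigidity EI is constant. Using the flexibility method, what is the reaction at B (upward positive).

R_B = 26.02 kip

Release the roller at B. Primary structure: cantilever fixed at A.
Deflection at B on the released cantilever, summing each load's contribution:
  clockwise couple 70.5 at a = 3.5: M₀a(2L − a)/(2EI) = 555.2/EI
Tip deflection under a unit load at B: L³/(3EI) = 21.33/EI.
Compatibility at B: δ_0 − R_B·δ_{BB} = 0, so R_B = 555.2/21.33 = 26.02 kip.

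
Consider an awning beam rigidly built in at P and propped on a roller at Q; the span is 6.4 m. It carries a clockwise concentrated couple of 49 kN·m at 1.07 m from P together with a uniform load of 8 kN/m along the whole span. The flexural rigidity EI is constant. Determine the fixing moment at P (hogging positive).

M_P = 67.44 kN·m

Choose R_Q as the redundant. The primary structure is the cantilever fixed at P.
Deflection at Q on the released cantilever, summing each load's contribution:
  clockwise couple 49 at a = 1.07: M₀a(2L − a)/(2EI) = 307.5/EI
  UDL 8: wL⁴/(8EI) = 1678/EI
  δ_0 = 1985/EI
Flexibility coefficient — unit upward force at Q: δ_{QQ} = L³/(3EI) = 87.38/EI.
The prop prevents deflection at Q: R_Q = δ_0/δ_{QQ} = 1985/87.38 = 22.72 kN.
Moment equilibrium about P: M_P = Σ(load moments about P) − R_Q·L = 212.8 − 22.72×6.4 = 67.44 kN·m.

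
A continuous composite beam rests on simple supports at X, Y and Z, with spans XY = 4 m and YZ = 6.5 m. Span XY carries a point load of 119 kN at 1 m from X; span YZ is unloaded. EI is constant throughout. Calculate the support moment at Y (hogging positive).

Take M_Y as the redundant. Released structure: two simple spans XY and YZ with a hinge at Y.
Discontinuity in slope at Y on the released structure — sum the simple-span end rotations:
  span XY: point load 119 at a = 1: Pab(L + a)/(6LEI) = 74.38/EI
  relative rotation θ_0 = (74.38 + 0)/EI = 74.38/EI
A unit hogging moment at Y produces rotation L₁/(3EI) + L₂/(3EI) = 3.5/EI.
Compatibility: M_Y·(L₁+L₂)/(3EI) = θ_0, giving M_Y = 21.25 kN·m (hogging).

M_Y = 21.25 kN·m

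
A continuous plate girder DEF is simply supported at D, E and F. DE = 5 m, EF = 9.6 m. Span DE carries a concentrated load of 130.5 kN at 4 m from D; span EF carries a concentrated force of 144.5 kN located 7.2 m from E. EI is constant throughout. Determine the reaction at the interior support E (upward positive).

R_E = 182.8 kN

Take M_E as the redundant. Released structure: two simple spans DE and EF with a hinge at E.
Discontinuity in slope at E on the released structure — sum the simple-span end rotations:
  span DE: point load 130.5 at a = 4: Pab(L + a)/(6LEI) = 156.6/EI
  span EF: point load 144.5 at a = 7.2: Pab(L + b)/(6LEI) = 520.2/EI
  relative rotation θ_0 = (156.6 + 520.2)/EI = 676.8/EI
A unit hogging moment at E produces rotation L₁/(3EI) + L₂/(3EI) = 4.867/EI.
Slope continuity at E: θ_0 = M_E·4.867/EI, so M_E = 676.8/4.867 = 139.1 kN·m (hogging).
Span DE, ΣM about D with M_E applied at E: R_E^{DE}·5 = 522 + 139.1, so R_E^{DE} = 132.2 kN and R_D = 130.5 − 132.2 = -1.714 kN.
Span EF, ΣM about F: R_E^{EF}·9.6 = 346.8 + 139.1, so R_E^{EF} = 50.61 kN and R_F = 144.5 − 50.61 = 93.89 kN.
R_E = 132.2 + 50.61 = 182.8 kN.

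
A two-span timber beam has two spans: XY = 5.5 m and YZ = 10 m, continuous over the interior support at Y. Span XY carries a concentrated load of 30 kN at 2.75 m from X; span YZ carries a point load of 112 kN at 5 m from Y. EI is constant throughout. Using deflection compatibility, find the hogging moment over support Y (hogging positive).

M_Y = 146.5 kN·m

Insert a hinge at Y; M_Y is the redundant, and each span becomes simply supported.
End slopes at the hinge Y, treating each span as simply supported:
  span XY: point load 30 at a = 2.75: Pab(L + a)/(6LEI) = 56.72/EI
  span YZ: point load 112 at a = 5: Pab(L + b)/(6LEI) = 700/EI
  relative rotation θ_0 = (56.72 + 700)/EI = 756.7/EI
A unit hogging moment at Y produces rotation L₁/(3EI) + L₂/(3EI) = 5.167/EI.
Slope continuity at Y: θ_0 = M_Y·5.167/EI, so M_Y = 756.7/5.167 = 146.5 kN·m (hogging).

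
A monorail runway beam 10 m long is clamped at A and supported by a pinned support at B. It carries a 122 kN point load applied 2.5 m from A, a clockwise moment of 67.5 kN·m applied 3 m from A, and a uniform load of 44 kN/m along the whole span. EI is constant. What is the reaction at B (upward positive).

R_B = 180.6 kN

Remove the prop at B; the released (primary) structure is a cantilever built in at A.
Downward deflection at the released point B due to the loads:
  point load 122 at a = 2.5: Pa²(3L − a)/(6EI) = 3495/EI
  clockwise couple 67.5 at a = 3: M₀a(2L − a)/(2EI) = 1721/EI
  UDL 44: wL⁴/(8EI) = 55000/EI
  δ_0 = 60216/EI
Flexibility coefficient — unit upward force at B: δ_{BB} = L³/(3EI) = 333.3/EI.
The prop prevents deflection at B: R_B = δ_0/δ_{BB} = 60216/333.3 = 180.6 kN.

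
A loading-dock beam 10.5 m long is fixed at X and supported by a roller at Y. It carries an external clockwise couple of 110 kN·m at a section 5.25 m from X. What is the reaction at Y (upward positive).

R_Y = 11.79 kN

Take the reaction at Y as the redundant and release it; the primary structure is a cantilever fixed at X.
Free-end deflection of the primary structure under the applied loading (downward +):
  clockwise couple 110 at a = 5.25: M₀a(2L − a)/(2EI) = 4548/EI
Flexibility coefficient — unit upward force at Y: δ_{YY} = L³/(3EI) = 385.9/EI.
Compatibility at Y: δ_0 − R_Y·δ_{YY} = 0, so R_Y = 4548/385.9 = 11.79 kN.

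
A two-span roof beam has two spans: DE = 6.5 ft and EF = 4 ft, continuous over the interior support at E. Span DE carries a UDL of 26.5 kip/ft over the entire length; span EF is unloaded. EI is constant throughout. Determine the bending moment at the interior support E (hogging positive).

M_E = 86.64 kip·ft

Take M_E as the redundant. Released structure: two simple spans DE and EF with a hinge at E.
Discontinuity in slope at E on the released structure — sum the simple-span end rotations:
  span DE: UDL 26.5: wL³/(24EI) = 303.2/EI
  relative rotation θ_0 = (303.2 + 0)/EI = 303.2/EI
A unit hogging moment at E produces rotation L₁/(3EI) + L₂/(3EI) = 3.5/EI.
Slope continuity at E: θ_0 = M_E·3.5/EI, so M_E = 303.2/3.5 = 86.64 kip·ft (hogging).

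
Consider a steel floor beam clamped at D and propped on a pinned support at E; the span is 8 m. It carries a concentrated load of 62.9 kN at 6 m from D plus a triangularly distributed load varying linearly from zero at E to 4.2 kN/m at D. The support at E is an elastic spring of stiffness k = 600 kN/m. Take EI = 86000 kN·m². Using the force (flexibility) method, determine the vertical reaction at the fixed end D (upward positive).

R_D = 56.24 kN

Choose R_E as the redundant. The primary structure is the cantilever fixed at D.
Downward deflection at the released point E due to the loads:
  point load 62.9 at a = 6: Pa²(3L − a)/(6EI) = 6793/EI
  triangular load, peak 4.2 at the fixed end: w₀L⁴/(30EI) = 573.4/EI
  δ_0 = 7367/EI
Tip deflection under a unit load at E: L³/(3EI) = 170.7/EI.
With EI = 86000 kN·m²: δ_0 = 0.085659 m and δ_{EE} = 0.001984 m/kN.
Compatibility — the spring shortens by R_E/k under the reaction it provides: δ_0 − R_E·δ_{EE} = R_E/k. With 1/k = 0.001667 m/kN, R_E = δ_0 / (δ_{EE} + 1/k) = 0.085659 / (0.001984 + 0.001667) = 23.46 kN.
Vertical equilibrium: R_D = ΣP − R_E = 79.7 − 23.46 = 56.24 kN.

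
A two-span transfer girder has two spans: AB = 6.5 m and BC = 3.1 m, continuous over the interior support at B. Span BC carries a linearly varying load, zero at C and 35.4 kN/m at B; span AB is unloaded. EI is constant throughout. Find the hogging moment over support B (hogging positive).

M_B = 7.324 kN·m

Release continuity at B by inserting a hinge; the redundant is the internal moment M_B. The primary structure is two simply-supported spans AB and BC.
End slopes at the hinge B, treating each span as simply supported:
  span BC: triangular load, peak 35.4: w₀L³/(45EI) = 23.44/EI
  relative rotation θ_0 = (0 + 23.44)/EI = 23.44/EI
A unit hogging moment at B produces rotation L₁/(3EI) + L₂/(3EI) = 3.2/EI.
Compatibility: M_B·(L₁+L₂)/(3EI) = θ_0, giving M_B = 7.324 kN·m (hogging).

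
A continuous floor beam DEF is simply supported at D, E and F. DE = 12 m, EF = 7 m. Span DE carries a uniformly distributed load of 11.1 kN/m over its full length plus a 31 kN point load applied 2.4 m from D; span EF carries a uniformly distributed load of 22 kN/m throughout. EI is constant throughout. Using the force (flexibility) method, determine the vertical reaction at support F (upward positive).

R_F = 48.66 kN

Release continuity at E by inserting a hinge; the redundant is the internal moment M_E. The primary structure is two simply-supported spans DE and EF.
Rotations at E on the released spans (each span's end-slope, ×1/EI):
  span DE: UDL 11.1: wL³/(24EI) = 799.2/EI
  span DE: point load 31 at a = 2.4: Pab(L + a)/(6LEI) = 142.8/EI
  span EF: UDL 22: wL³/(24EI) = 314.4/EI
  relative rotation θ_0 = (942 + 314.4)/EI = 1256/EI
A unit hogging moment at E produces rotation L₁/(3EI) + L₂/(3EI) = 6.333/EI.
Slope continuity at E: θ_0 = M_E·6.333/EI, so M_E = 1256/6.333 = 198.4 kN·m (hogging).
Span EF, ΣM about F: R_E^{EF}·7 = 539 + 198.4, so R_E^{EF} = 105.3 kN and R_F = 154 − 105.3 = 48.66 kN.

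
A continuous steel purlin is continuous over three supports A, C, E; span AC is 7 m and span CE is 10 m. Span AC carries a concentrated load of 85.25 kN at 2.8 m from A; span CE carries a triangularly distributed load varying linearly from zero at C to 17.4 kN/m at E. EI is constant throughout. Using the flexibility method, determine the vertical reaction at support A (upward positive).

R_A = 36.72 kN

Take M_C as the redundant. Released structure: two simple spans AC and CE with a hinge at C.
Discontinuity in slope at C on the released structure — sum the simple-span end rotations:
  span AC: point load 85.25 at a = 2.8: Pab(L + a)/(6LEI) = 233.9/EI
  span CE: triangular load, peak 17.4: 7w₀L³/(360EI) = 338.3/EI
  relative rotation θ_0 = (233.9 + 338.3)/EI = 572.3/EI
A unit hogging moment at C produces rotation L₁/(3EI) + L₂/(3EI) = 5.667/EI.
Compatibility: M_C·(L₁+L₂)/(3EI) = θ_0, giving M_C = 101 kN·m (hogging).
Span AC, ΣM about A with M_C applied at C: R_C^{AC}·7 = 238.7 + 101, so R_C^{AC} = 48.53 kN and R_A = 85.25 − 48.53 = 36.72 kN.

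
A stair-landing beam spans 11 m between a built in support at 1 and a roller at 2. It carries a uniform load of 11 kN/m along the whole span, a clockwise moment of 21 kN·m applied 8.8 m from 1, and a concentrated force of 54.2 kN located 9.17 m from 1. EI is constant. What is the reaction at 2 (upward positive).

Choose R_2 as the redundant. The primary structure is the cantilever fixed at 1.
Free-end deflection of the primary structure under the applied loading (downward +):
  UDL 11: wL⁴/(8EI) = 20131/EI
  clockwise couple 21 at a = 8.8: M₀a(2L − a)/(2EI) = 1220/EI
  point load 54.2 at a = 9.17: Pa²(3L − a)/(6EI) = 18101/EI
  δ_0 = 39452/EI
Flexibility coefficient — unit upward force at 2: δ_{22} = L³/(3EI) = 443.7/EI.
Compatibility at 2: δ_0 − R_2·δ_{22} = 0, so R_2 = 39452/443.7 = 88.92 kN.

R_2 = 88.92 kN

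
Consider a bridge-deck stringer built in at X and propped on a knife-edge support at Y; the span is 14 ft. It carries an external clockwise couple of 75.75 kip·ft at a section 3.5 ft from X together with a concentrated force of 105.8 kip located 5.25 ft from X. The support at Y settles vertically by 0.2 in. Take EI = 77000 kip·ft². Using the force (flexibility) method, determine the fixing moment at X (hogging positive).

M_X = 327.7 kip·ft

Remove the prop at Y; the released (primary) structure is a cantilever built in at X.
Deflection at Y on the released cantilever, summing each load's contribution:
  clockwise couple 75.75 at a = 3.5: M₀a(2L − a)/(2EI) = 3248/EI
  point load 105.8 at a = 5.25: Pa²(3L − a)/(6EI) = 17861/EI
  δ_0 = 21109/EI
Tip deflection under a unit load at Y: L³/(3EI) = 914.7/EI.
With EI = 77000 kip·ft²: δ_0 = 0.27414 ft and δ_{YY} = 0.011879 ft/kip.
Compatibility — the beam at Y must follow the support down by 0.01667 ft: δ_0 − R_Y·δ_{YY} = 0.01667, so R_Y = (0.27414 − 0.01667)/0.011879 = 21.68 kip.
Moment equilibrium about X: M_X = Σ(load moments about X) − R_Y·L = 631.2 − 21.68×14 = 327.7 kip·ft.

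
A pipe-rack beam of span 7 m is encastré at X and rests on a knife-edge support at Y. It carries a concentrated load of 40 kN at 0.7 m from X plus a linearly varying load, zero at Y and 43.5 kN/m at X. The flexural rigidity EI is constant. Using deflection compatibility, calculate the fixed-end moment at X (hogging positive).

Choose R_Y as the redundant. The primary structure is the cantilever fixed at X.
Deflection at Y on the released cantilever, summing each load's contribution:
  point load 40 at a = 0.7: Pa²(3L − a)/(6EI) = 66.31/EI
  triangular load, peak 43.5 at the fixed end: w₀L⁴/(30EI) = 3481/EI
  δ_0 = 3548/EI
Flexibility coefficient — unit upward force at Y: δ_{YY} = L³/(3EI) = 114.3/EI.
The prop prevents deflection at Y: R_Y = δ_0/δ_{YY} = 3548/114.3 = 31.03 kN.
Moment equilibrium about X: M_X = Σ(load moments about X) − R_Y·L = 383.2 − 31.03×7 = 166 kN·m.

M_X = 166 kN·m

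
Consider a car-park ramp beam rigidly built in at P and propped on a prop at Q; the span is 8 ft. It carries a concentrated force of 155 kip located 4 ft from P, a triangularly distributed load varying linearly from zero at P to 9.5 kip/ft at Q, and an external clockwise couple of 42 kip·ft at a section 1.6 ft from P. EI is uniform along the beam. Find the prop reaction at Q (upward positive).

Release the roller at Q. Primary structure: cantilever fixed at P.
Primary-structure tip deflection at Q by superposition:
  point load 155 at a = 4: Pa²(3L − a)/(6EI) = 8267/EI
  triangular load, peak 9.5 at the free end: 11w₀L⁴/(120EI) = 3567/EI
  clockwise couple 42 at a = 1.6: M₀a(2L − a)/(2EI) = 483.8/EI
  δ_0 = 12317/EI
Tip deflection under a unit load at Q: L³/(3EI) = 170.7/EI.
Compatibility at Q: δ_0 − R_Q·δ_{QQ} = 0, so R_Q = 12317/170.7 = 72.17 kip.

R_Q = 72.17 kip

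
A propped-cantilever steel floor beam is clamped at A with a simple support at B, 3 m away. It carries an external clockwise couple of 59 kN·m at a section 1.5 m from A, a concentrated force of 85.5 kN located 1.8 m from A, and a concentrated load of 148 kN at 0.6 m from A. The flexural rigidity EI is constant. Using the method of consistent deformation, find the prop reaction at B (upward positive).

Take the reaction at B as the redundant and release it; the primary structure is a cantilever fixed at A.
Downward deflection at the released point B due to the loads:
  clockwise couple 59 at a = 1.5: M₀a(2L − a)/(2EI) = 199.1/EI
  point load 85.5 at a = 1.8: Pa²(3L − a)/(6EI) = 332.4/EI
  point load 148 at a = 0.6: Pa²(3L − a)/(6EI) = 74.59/EI
  δ_0 = 606.1/EI
Flexibility coefficient — unit upward force at B: δ_{BB} = L³/(3EI) = 9/EI.
The prop prevents deflection at B: R_B = δ_0/δ_{BB} = 606.1/9 = 67.35 kN.

R_B = 67.35 kN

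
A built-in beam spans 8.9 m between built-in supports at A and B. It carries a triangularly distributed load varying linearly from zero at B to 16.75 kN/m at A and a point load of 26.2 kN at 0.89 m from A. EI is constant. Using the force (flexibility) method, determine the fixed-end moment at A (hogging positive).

M_A = 85.23 kN·m

Take the two fixed-end moments M_A, M_B as redundants; the released structure is the simple span AB.
Simple-span end rotations at A and B under the given loads:
  at A: triangular load, peak 16.75: w₀L³/(45EI) = 262.4/EI
  at B: triangular load, peak 16.75: 7w₀L³/(360EI) = 229.6/EI
  at A: point load 26.2 at a = 0.89: Pab(L + b)/(6LEI) = 59.15/EI
  at B: point load 26.2 at a = 0.89: Pab(L + a)/(6LEI) = 34.24/EI
  θ_A0 = 321.6/EI,  θ_B0 = 263.8/EI
Flexibility coefficients: a unit moment at one end gives L/(3EI) there and L/(6EI) at the far end, so f₁₁ = f₂₂ = 2.967/EI and f₁₂ = f₂₁ = 1.483/EI.
Compatibility — zero rotation at each built-in end:
  2.967 M_A + 1.483 M_B = 321.6
  1.483 M_A + 2.967 M_B = 263.8
Solving the pair gives M_A = 85.23 kN·m and M_B = 46.32 kN·m (hogging).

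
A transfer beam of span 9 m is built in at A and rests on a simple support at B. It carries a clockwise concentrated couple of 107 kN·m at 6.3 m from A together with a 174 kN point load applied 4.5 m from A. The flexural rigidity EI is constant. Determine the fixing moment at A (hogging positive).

Release the roller at B. Primary structure: cantilever fixed at A.
Downward deflection at the released point B due to the loads:
  clockwise couple 107 at a = 6.3: M₀a(2L − a)/(2EI) = 3943/EI
  point load 174 at a = 4.5: Pa²(3L − a)/(6EI) = 13213/EI
  δ_0 = 17157/EI
Flexibility coefficient — unit upward force at B: δ_{BB} = L³/(3EI) = 243/EI.
The prop prevents deflection at B: R_B = δ_0/δ_{BB} = 17157/243 = 70.6 kN.
Moment equilibrium about A: M_A = Σ(load moments about A) − R_B·L = 890 − 70.6×9 = 254.6 kN·m.

M_A = 254.6 kN·m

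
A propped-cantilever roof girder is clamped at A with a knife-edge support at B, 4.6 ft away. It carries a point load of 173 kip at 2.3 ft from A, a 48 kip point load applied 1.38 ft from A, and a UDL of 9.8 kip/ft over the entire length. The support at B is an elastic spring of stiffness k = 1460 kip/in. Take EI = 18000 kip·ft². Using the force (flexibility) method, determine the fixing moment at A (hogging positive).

M_A = 225.4 kip·ft

Take the reaction at B as the redundant and release it; the primary structure is a cantilever fixed at A.
Deflection at B on the released cantilever, summing each load's contribution:
  point load 173 at a = 2.3: Pa²(3L − a)/(6EI) = 1754/EI
  point load 48 at a = 1.38: Pa²(3L − a)/(6EI) = 189.2/EI
  UDL 9.8: wL⁴/(8EI) = 548.5/EI
  δ_0 = 2492/EI
Tip deflection under a unit load at B: L³/(3EI) = 32.45/EI.
With EI = 18000 kip·ft²: δ_0 = 0.13843 ft and δ_{BB} = 0.001803 ft/kip.
Compatibility — the spring shortens by R_B/k under the reaction it provides: δ_0 − R_B·δ_{BB} = R_B/k. With 1/k = 1/(1460×12) ft/kip = 0.000057 ft/kip, R_B = δ_0 / (δ_{BB} + 1/k) = 0.13843 / (0.001803 + 0.000057) = 74.44 kip.
Moment equilibrium about A: M_A = Σ(load moments about A) − R_B·L = 567.8 − 74.44×4.6 = 225.4 kip·ft.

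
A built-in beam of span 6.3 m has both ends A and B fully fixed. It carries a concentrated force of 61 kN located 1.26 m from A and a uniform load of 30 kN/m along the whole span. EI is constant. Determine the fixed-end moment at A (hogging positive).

M_A = 148.4 kN·m

Take the two fixed-end moments M_A, M_B as redundants; the released structure is the simple span AB.
End rotations of the released simple span under the applied load (×1/EI):
  at A: point load 61 at a = 1.26: Pab(L + b)/(6LEI) = 116.2/EI
  at B: point load 61 at a = 1.26: Pab(L + a)/(6LEI) = 77.47/EI
  at A: UDL 30: wL³/(24EI) = 312.6/EI
  at B: UDL 30: wL³/(24EI) = 312.6/EI
  θ_A0 = 428.8/EI,  θ_B0 = 390/EI
Flexibility coefficients: a unit moment at one end gives L/(3EI) there and L/(6EI) at the far end, so f₁₁ = f₂₂ = 2.1/EI and f₁₂ = f₂₁ = 1.05/EI.
Compatibility — zero rotation at each built-in end:
  2.1 M_A + 1.05 M_B = 428.8
  1.05 M_A + 2.1 M_B = 390
Solving the pair gives M_A = 148.4 kN·m and M_B = 111.5 kN·m (hogging).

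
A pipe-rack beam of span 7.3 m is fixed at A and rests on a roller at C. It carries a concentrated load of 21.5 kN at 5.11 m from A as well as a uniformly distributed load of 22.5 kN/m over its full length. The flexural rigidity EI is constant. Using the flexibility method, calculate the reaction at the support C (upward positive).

Take the reaction at C as the redundant and release it; the primary structure is a cantilever fixed at A.
Free-end deflection of the primary structure under the applied loading (downward +):
  point load 21.5 at a = 5.11: Pa²(3L − a)/(6EI) = 1571/EI
  UDL 22.5: wL⁴/(8EI) = 7987/EI
  δ_0 = 9558/EI
Tip deflection under a unit load at C: L³/(3EI) = 129.7/EI.
Compatibility at C: δ_0 − R_C·δ_{CC} = 0, so R_C = 9558/129.7 = 73.71 kN.

R_C = 73.71 kN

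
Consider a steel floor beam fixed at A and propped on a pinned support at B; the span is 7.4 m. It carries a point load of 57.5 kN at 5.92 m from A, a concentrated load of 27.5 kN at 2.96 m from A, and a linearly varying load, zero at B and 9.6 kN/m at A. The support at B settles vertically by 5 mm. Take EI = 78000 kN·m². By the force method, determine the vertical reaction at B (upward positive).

R_B = 50.42 kN

Remove the prop at B; the released (primary) structure is a cantilever built in at A.
Primary-structure tip deflection at B by superposition:
  point load 57.5 at a = 5.92: Pa²(3L − a)/(6EI) = 5468/EI
  point load 27.5 at a = 2.96: Pa²(3L − a)/(6EI) = 772.6/EI
  triangular load, peak 9.6 at the fixed end: w₀L⁴/(30EI) = 959.6/EI
  δ_0 = 7200/EI
Tip deflection under a unit load at B: L³/(3EI) = 135.1/EI.
With EI = 78000 kN·m²: δ_0 = 0.092308 m and δ_{BB} = 0.001732 m/kN.
Compatibility — the beam at B must follow the support down by 0.005 m: δ_0 − R_B·δ_{BB} = 0.005, so R_B = (0.092308 − 0.005)/0.001732 = 50.42 kN.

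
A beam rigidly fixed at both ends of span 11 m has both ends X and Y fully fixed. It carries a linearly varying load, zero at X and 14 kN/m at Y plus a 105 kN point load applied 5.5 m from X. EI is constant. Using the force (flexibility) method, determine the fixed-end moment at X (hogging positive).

M_X = 200.8 kN·m

Take the two fixed-end moments M_X, M_Y as redundants; the released structure is the simple span XY.
On the primary (simply-supported) span, the end slopes from the loading are:
  at X: triangular load, peak 14: 7w₀L³/(360EI) = 362.3/EI
  at Y: triangular load, peak 14: w₀L³/(45EI) = 414.1/EI
  at X: point load 105 at a = 5.5: Pab(L + b)/(6LEI) = 794.1/EI
  at Y: point load 105 at a = 5.5: Pab(L + a)/(6LEI) = 794.1/EI
  θ_X0 = 1156/EI,  θ_Y0 = 1208/EI
Flexibility coefficients: a unit moment at one end gives L/(3EI) there and L/(6EI) at the far end, so f₁₁ = f₂₂ = 3.667/EI and f₁₂ = f₂₁ = 1.833/EI.
Compatibility — zero rotation at each built-in end:
  3.667 M_X + 1.833 M_Y = 1156
  1.833 M_X + 3.667 M_Y = 1208
Solving the pair gives M_X = 200.8 kN·m and M_Y = 229.1 kN·m (hogging).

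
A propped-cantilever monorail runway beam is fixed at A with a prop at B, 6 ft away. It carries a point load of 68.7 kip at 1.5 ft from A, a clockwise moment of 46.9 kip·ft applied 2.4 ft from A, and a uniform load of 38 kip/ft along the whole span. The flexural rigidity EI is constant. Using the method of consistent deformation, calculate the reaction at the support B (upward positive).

R_B = 98.91 kip

Release the roller at B. Primary structure: cantilever fixed at A.
Downward deflection at the released point B due to the loads:
  point load 68.7 at a = 1.5: Pa²(3L − a)/(6EI) = 425.1/EI
  clockwise couple 46.9 at a = 2.4: M₀a(2L − a)/(2EI) = 540.3/EI
  UDL 38: wL⁴/(8EI) = 6156/EI
  δ_0 = 7121/EI
Tip deflection under a unit load at B: L³/(3EI) = 72/EI.
Compatibility at B: δ_0 − R_B·δ_{BB} = 0, so R_B = 7121/72 = 98.91 kip.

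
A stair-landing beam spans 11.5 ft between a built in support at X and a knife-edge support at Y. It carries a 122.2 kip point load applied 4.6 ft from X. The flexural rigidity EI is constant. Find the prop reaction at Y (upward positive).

R_Y = 25.42 kip

Remove the prop at Y; the released (primary) structure is a cantilever built in at X.
Downward deflection at the released point Y due to the loads:
  point load 122.2 at a = 4.6: Pa²(3L − a)/(6EI) = 12886/EI
Flexibility coefficient — unit upward force at Y: δ_{YY} = L³/(3EI) = 507/EI.
The prop prevents deflection at Y: R_Y = δ_0/δ_{YY} = 12886/507 = 25.42 kip.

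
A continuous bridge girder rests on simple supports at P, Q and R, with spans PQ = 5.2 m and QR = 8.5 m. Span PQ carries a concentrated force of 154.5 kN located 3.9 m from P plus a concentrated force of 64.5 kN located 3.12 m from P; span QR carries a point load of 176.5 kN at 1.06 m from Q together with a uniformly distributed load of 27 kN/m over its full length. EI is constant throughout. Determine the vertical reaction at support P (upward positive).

R_P = 2.689 kN

Insert a hinge at Q; M_Q is the redundant, and each span becomes simply supported.
End slopes at the hinge Q, treating each span as simply supported:
  span PQ: point load 154.5 at a = 3.9: Pab(L + a)/(6LEI) = 228.5/EI
  span PQ: point load 64.5 at a = 3.12: Pab(L + a)/(6LEI) = 111.6/EI
  span QR: point load 176.5 at a = 1.06: Pab(L + b)/(6LEI) = 435.1/EI
  span QR: UDL 27: wL³/(24EI) = 690.9/EI
  relative rotation θ_0 = (340.1 + 1126)/EI = 1466/EI
A unit hogging moment at Q produces rotation L₁/(3EI) + L₂/(3EI) = 4.567/EI.
Slope continuity at Q: θ_0 = M_Q·4.567/EI, so M_Q = 1466/4.567 = 321 kN·m (hogging).
Span PQ, ΣM about P with M_Q applied at Q: R_Q^{PQ}·5.2 = 803.8 + 321, so R_Q^{PQ} = 216.3 kN and R_P = 219 − 216.3 = 2.689 kN.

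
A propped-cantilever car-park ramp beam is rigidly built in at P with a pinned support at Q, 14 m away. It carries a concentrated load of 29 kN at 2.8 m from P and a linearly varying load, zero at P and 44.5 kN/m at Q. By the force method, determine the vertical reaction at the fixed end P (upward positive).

Remove the prop at Q; the released (primary) structure is a cantilever built in at P.
Downward deflection at the released point Q due to the loads:
  point load 29 at a = 2.8: Pa²(3L − a)/(6EI) = 1485/EI
  triangular load, peak 44.5 at the free end: 11w₀L⁴/(120EI) = 156705/EI
  δ_0 = 158191/EI
Tip deflection under a unit load at Q: L³/(3EI) = 914.7/EI.
Compatibility at Q: δ_0 − R_Q·δ_{QQ} = 0, so R_Q = 158191/914.7 = 172.9 kN.
Vertical equilibrium: R_P = ΣP − R_Q = 340.5 − 172.9 = 167.6 kN.

R_P = 167.6 kN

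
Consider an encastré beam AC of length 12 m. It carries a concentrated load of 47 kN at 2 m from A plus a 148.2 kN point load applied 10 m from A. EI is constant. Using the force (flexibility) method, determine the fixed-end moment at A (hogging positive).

Take the two fixed-end moments M_A, M_C as redundants; the released structure is the simple span AC.
Simple-span end rotations at A and C under the given loads:
  at A: point load 47 at a = 2: Pab(L + b)/(6LEI) = 287.2/EI
  at C: point load 47 at a = 2: Pab(L + a)/(6LEI) = 182.8/EI
  at A: point load 148.2 at a = 10: Pab(L + b)/(6LEI) = 576.3/EI
  at C: point load 148.2 at a = 10: Pab(L + a)/(6LEI) = 905.7/EI
  θ_A0 = 863.6/EI,  θ_C0 = 1088/EI
Flexibility coefficients: a unit moment at one end gives L/(3EI) there and L/(6EI) at the far end, so f₁₁ = f₂₂ = 4/EI and f₁₂ = f₂₁ = 2/EI.
Compatibility — zero rotation at each built-in end:
  4 M_A + 2 M_C = 863.6
  2 M_A + 4 M_C = 1088
Solving the pair gives M_A = 106.4 kN·m and M_C = 218.9 kN·m (hogging).

M_A = 106.4 kN·m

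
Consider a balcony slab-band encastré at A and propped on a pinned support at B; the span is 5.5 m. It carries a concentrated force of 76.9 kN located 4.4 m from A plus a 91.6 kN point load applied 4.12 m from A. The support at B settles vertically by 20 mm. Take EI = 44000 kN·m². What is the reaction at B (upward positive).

Take the reaction at B as the redundant and release it; the primary structure is a cantilever fixed at A.
Downward deflection at the released point B due to the loads:
  point load 76.9 at a = 4.4: Pa²(3L − a)/(6EI) = 3002/EI
  point load 91.6 at a = 4.12: Pa²(3L − a)/(6EI) = 3208/EI
  δ_0 = 6211/EI
Tip deflection under a unit load at B: L³/(3EI) = 55.46/EI.
With EI = 44000 kN·m²: δ_0 = 0.14115 m and δ_{BB} = 0.00126 m/kN.
Compatibility — the beam at B must follow the support down by 0.02 m: δ_0 − R_B·δ_{BB} = 0.02, so R_B = (0.14115 − 0.02)/0.00126 = 96.12 kN.

R_B = 96.12 kN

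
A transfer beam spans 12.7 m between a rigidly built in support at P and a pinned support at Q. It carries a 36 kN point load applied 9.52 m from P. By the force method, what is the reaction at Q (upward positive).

Remove the prop at Q; the released (primary) structure is a cantilever built in at P.
Free-end deflection of the primary structure under the applied loading (downward +):
  point load 36 at a = 9.52: Pa²(3L − a)/(6EI) = 15541/EI
Flexibility coefficient — unit upward force at Q: δ_{QQ} = L³/(3EI) = 682.8/EI.
The prop prevents deflection at Q: R_Q = δ_0/δ_{QQ} = 15541/682.8 = 22.76 kN.

R_Q = 22.76 kN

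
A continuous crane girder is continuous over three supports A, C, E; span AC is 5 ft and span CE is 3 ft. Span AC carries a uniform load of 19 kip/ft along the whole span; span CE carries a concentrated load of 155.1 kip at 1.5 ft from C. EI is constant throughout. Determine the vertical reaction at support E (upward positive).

Release continuity at C by inserting a hinge; the redundant is the internal moment M_C. The primary structure is two simply-supported spans AC and CE.
End slopes at the hinge C, treating each span as simply supported:
  span AC: UDL 19: wL³/(24EI) = 98.96/EI
  span CE: point load 155.1 at a = 1.5: Pab(L + b)/(6LEI) = 87.24/EI
  relative rotation θ_0 = (98.96 + 87.24)/EI = 186.2/EI
A unit hogging moment at C produces rotation L₁/(3EI) + L₂/(3EI) = 2.667/EI.
Slope continuity at C: θ_0 = M_C·2.667/EI, so M_C = 186.2/2.667 = 69.83 kip·ft (hogging).
Span CE, ΣM about E: R_C^{CE}·3 = 232.7 + 69.83, so R_C^{CE} = 100.8 kip and R_E = 155.1 − 100.8 = 54.27 kip.

R_E = 54.27 kip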